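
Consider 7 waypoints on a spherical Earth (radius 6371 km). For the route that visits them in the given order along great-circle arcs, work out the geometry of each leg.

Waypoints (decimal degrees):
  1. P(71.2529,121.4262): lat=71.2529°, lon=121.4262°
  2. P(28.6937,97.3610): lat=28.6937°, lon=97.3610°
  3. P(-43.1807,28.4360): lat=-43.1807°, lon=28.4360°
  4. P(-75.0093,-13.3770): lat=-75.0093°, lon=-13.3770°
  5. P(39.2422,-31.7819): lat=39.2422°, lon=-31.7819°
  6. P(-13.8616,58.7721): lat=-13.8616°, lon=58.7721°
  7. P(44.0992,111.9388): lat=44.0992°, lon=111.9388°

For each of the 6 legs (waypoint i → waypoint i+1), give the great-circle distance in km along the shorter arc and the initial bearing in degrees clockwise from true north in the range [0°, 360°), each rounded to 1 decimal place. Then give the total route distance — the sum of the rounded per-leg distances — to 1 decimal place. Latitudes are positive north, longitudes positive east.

Leg 1: dist=4958.9 km, bearing=210.6°
Leg 2: dist=10636.4 km, bearing=223.1°
Leg 3: dist=4082.8 km, bearing=196.8°
Leg 4: dist=12776.0 km, bearing=344.4°
Leg 5: dist=11023.7 km, bearing=100.5°
Leg 6: dist=8389.5 km, bearing=36.4°
Total: 51867.3 km

Leg 1: φ1=1.2435977, φ2=0.5007995, Δφ=-0.7427982, Δλ=-0.4200170 rad; a=sin²(Δφ/2)+cosφ1·cosφ2·sin²(Δλ/2)=0.1439626965; c=2·atan2(√a, √(1-a))=0.778347684; dist=6371·c=4958.853 ≈ 4958.9 km; running total=4958.9 km
Leg 1 bearing: y=sinΔλ·cosφ2=-0.35770064, x=cosφ1·sinφ2-sinφ1·cosφ2·cosΔλ=-0.60415230; θ=atan2(y, x)=-149.3715° <0 so +360° → 210.6285° ≈ 210.6°
Leg 2: φ1=0.5007995, φ2=-0.7536454, Δφ=-1.2544449, Δλ=-1.2029682 rad; a=sin²(Δφ/2)+cosφ1·cosφ2·sin²(Δλ/2)=0.5492695623; c=2·atan2(√a, √(1-a))=1.669495621; dist=6371·c=10636.357 ≈ 10636.4 km; running total=15595.3 km
Leg 2 bearing: y=sinΔλ·cosφ2=-0.68042342, x=cosφ1·sinφ2-sinφ1·cosφ2·cosΔλ=-0.72616390; θ=atan2(y, x)=-136.8625° <0 so +360° → 223.1375° ≈ 223.1°
Leg 3: φ1=-0.7536454, φ2=-1.3091593, Δφ=-0.5555139, Δλ=-0.7297745 rad; a=sin²(Δφ/2)+cosφ1·cosφ2·sin²(Δλ/2)=0.0992031775; c=2·atan2(√a, √(1-a))=0.640840311; dist=6371·c=4082.794 ≈ 4082.8 km; running total=19678.1 km
Leg 3 bearing: y=sinΔλ·cosφ2=-0.17245054, x=cosφ1·sinφ2-sinφ1·cosφ2·cosΔλ=-0.57245824; θ=atan2(y, x)=-163.2353° <0 so +360° → 196.7647° ≈ 196.8°
Leg 4: φ1=-1.3091593, φ2=0.6849056, Δφ=1.9940649, Δλ=-0.3212261 rad; a=sin²(Δφ/2)+cosφ1·cosφ2·sin²(Δλ/2)=0.7104948595; c=2·atan2(√a, √(1-a))=2.005332493; dist=6371·c=12775.973 ≈ 12776.0 km; running total=32454.1 km
Leg 4 bearing: y=sinΔλ·cosφ2=-0.24452633, x=cosφ1·sinφ2-sinφ1·cosφ2·cosΔλ=0.87348413; θ=atan2(y, x)=-15.6393° <0 so +360° → 344.3607° ≈ 344.4°
Leg 5: φ1=0.6849056, φ2=-0.2419306, Δφ=-0.9268362, Δλ=1.5804655 rad; a=sin²(Δφ/2)+cosφ1·cosφ2·sin²(Δλ/2)=0.5794134880; c=2·atan2(√a, √(1-a))=1.730298761; dist=6371·c=11023.733 ≈ 11023.7 km; running total=43477.8 km
Leg 5 bearing: y=sinΔλ·cosφ2=0.97083188, x=cosφ1·sinφ2-sinφ1·cosφ2·cosΔλ=-0.17960916; θ=atan2(y, x)=100.4815° ≈ 100.5°
Leg 6: φ1=-0.2419306, φ2=0.7696762, Δφ=1.0116068, Δλ=0.9279340 rad; a=sin²(Δφ/2)+cosφ1·cosφ2·sin²(Δλ/2)=0.3743728945; c=2·atan2(√a, √(1-a))=1.316820511; dist=6371·c=8389.463 ≈ 8389.5 km; running total=51867.3 km
Leg 6 bearing: y=sinΔλ·cosφ2=0.57478392, x=cosφ1·sinφ2-sinφ1·cosφ2·cosΔλ=0.77877774; θ=atan2(y, x)=36.4295° ≈ 36.4°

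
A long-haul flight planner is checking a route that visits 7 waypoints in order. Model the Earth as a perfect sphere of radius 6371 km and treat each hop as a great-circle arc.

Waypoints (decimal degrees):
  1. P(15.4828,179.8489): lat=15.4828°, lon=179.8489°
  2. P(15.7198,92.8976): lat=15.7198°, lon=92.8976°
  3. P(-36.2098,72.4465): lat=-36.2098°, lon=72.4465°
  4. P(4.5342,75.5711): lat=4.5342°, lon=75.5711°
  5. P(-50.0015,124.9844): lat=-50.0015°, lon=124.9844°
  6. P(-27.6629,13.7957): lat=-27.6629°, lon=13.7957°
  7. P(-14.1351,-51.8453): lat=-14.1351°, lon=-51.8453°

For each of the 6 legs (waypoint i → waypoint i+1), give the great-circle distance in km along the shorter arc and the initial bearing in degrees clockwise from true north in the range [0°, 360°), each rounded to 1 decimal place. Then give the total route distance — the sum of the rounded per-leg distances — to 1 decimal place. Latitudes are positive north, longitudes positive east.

Leg 1: dist=9230.5 km, bearing=284.4°
Leg 2: dist=6161.5 km, bearing=200.0°
Leg 3: dist=4542.2 km, bearing=4.8°
Leg 4: dist=7686.5 km, bearing=148.5°
Leg 5: dist=9049.0 km, bearing=236.6°
Leg 6: dist=6907.4 km, bearing=268.0°
Total: 43577.1 km

Leg 1: φ1=0.2702258, φ2=0.2743623, Δφ=0.0041364, Δλ=-1.5175865 rad; a=sin²(Δφ/2)+cosφ1·cosφ2·sin²(Δλ/2)=0.4391684830; c=2·atan2(√a, √(1-a))=1.448831135; dist=6371·c=9230.503 ≈ 9230.5 km; running total=9230.5 km
Leg 1 bearing: y=sinΔλ·cosφ2=-0.96123580, x=cosφ1·sinφ2-sinφ1·cosφ2·cosΔλ=0.24743452; θ=atan2(y, x)=-75.5647° <0 so +360° → 284.4353° ≈ 284.4°
Leg 2: φ1=0.2743623, φ2=-0.6319802, Δφ=-0.9063425, Δλ=-0.3569390 rad; a=sin²(Δφ/2)+cosφ1·cosφ2·sin²(Δλ/2)=0.2161621994; c=2·atan2(√a, √(1-a))=0.967116663; dist=6371·c=6161.500 ≈ 6161.5 km; running total=15392.0 km
Leg 2 bearing: y=sinΔλ·cosφ2=-0.28192296, x=cosφ1·sinφ2-sinφ1·cosφ2·cosΔλ=-0.77347518; θ=atan2(y, x)=-159.9738° <0 so +360° → 200.0262° ≈ 200.0°
Leg 3: φ1=-0.6319802, φ2=0.0791367, Δφ=0.7111170, Δλ=0.0545346 rad; a=sin²(Δφ/2)+cosφ1·cosφ2·sin²(Δλ/2)=0.1217812093; c=2·atan2(√a, √(1-a))=0.712947077; dist=6371·c=4542.186 ≈ 4542.2 km; running total=19934.2 km
Leg 3 bearing: y=sinΔλ·cosφ2=0.05433694, x=cosφ1·sinφ2-sinφ1·cosφ2·cosΔλ=0.65180494; θ=atan2(y, x)=4.7654° ≈ 4.8°
Leg 4: φ1=0.0791367, φ2=-0.8726908, Δφ=-0.9518275, Δλ=0.8624248 rad; a=sin²(Δφ/2)+cosφ1·cosφ2·sin²(Δλ/2)=0.3218429213; c=2·atan2(√a, √(1-a))=1.206476167; dist=6371·c=7686.460 ≈ 7686.5 km; running total=27620.7 km
Leg 4 bearing: y=sinΔλ·cosφ2=0.48813205, x=cosφ1·sinφ2-sinφ1·cosφ2·cosΔλ=-0.79672287; θ=atan2(y, x)=148.5052° ≈ 148.5°
Leg 5: φ1=-0.8726908, φ2=-0.4828087, Δφ=0.3898821, Δλ=-1.9406089 rad; a=sin²(Δφ/2)+cosφ1·cosφ2·sin²(Δλ/2)=0.4250541923; c=2·atan2(√a, √(1-a))=1.420337678; dist=6371·c=9048.971 ≈ 9049.0 km; running total=36669.7 km
Leg 5 bearing: y=sinΔλ·cosφ2=-0.82581715, x=cosφ1·sinφ2-sinφ1·cosφ2·cosΔλ=-0.54365295; θ=atan2(y, x)=-123.3578° <0 so +360° → 236.6422° ≈ 236.6°
Leg 6: φ1=-0.4828087, φ2=-0.2467040, Δφ=0.2361047, Δλ=-1.1456516 rad; a=sin²(Δφ/2)+cosφ1·cosφ2·sin²(Δλ/2)=0.2661874475; c=2·atan2(√a, √(1-a))=1.084194219; dist=6371·c=6907.401 ≈ 6907.4 km; running total=43577.1 km
Leg 6 bearing: y=sinΔλ·cosφ2=-0.88339696, x=cosφ1·sinφ2-sinφ1·cosφ2·cosΔλ=-0.03060361; θ=atan2(y, x)=-91.9841° <0 so +360° → 268.0159° ≈ 268.0°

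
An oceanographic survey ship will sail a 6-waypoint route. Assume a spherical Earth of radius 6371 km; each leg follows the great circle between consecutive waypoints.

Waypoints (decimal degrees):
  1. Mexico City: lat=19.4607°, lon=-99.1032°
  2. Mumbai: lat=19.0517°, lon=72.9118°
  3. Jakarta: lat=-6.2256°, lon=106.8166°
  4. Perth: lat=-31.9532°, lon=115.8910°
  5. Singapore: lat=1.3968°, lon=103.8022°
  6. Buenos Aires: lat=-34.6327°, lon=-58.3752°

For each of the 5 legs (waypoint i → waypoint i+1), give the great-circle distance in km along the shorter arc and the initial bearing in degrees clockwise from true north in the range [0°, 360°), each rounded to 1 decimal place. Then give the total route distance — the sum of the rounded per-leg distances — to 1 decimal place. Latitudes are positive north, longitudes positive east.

Leg 1: dist=15645.0 km, bearing=12.0°
Leg 2: dist=4657.5 km, bearing=123.8°
Leg 3: dist=3012.0 km, bearing=162.9°
Leg 4: dist=3921.0 km, bearing=338.7°
Leg 5: dist=15883.0 km, bearing=204.6°
Total: 43118.5 km

Leg 1: φ1=0.3396533, φ2=0.3325149, Δφ=-0.0071384, Δλ=3.0022281 rad; a=sin²(Δφ/2)+cosφ1·cosφ2·sin²(Δλ/2)=0.8869162624; c=2·atan2(√a, √(1-a))=2.455666125; dist=6371·c=15645.049 ≈ 15645.0 km; running total=15645.0 km
Leg 1 bearing: y=sinΔλ·cosφ2=0.13130476, x=cosφ1·sinφ2-sinφ1·cosφ2·cosΔλ=0.61963076; θ=atan2(y, x)=11.9644° ≈ 12.0°
Leg 2: φ1=0.3325149, φ2=-0.1086572, Δφ=-0.4411721, Δλ=0.5917504 rad; a=sin²(Δφ/2)+cosφ1·cosφ2·sin²(Δλ/2)=0.1277605409; c=2·atan2(√a, √(1-a))=0.731042302; dist=6371·c=4657.471 ≈ 4657.5 km; running total=20302.5 km
Leg 2 bearing: y=sinΔλ·cosφ2=0.55452499, x=cosφ1·sinφ2-sinφ1·cosφ2·cosΔλ=-0.37182412; θ=atan2(y, x)=123.8429° ≈ 123.8°
Leg 3: φ1=-0.1086572, φ2=-0.5576885, Δφ=-0.4490313, Δλ=0.1583782 rad; a=sin²(Δφ/2)+cosφ1·cosφ2·sin²(Δλ/2)=0.0548443111; c=2·atan2(√a, √(1-a))=0.472767796; dist=6371·c=3012.004 ≈ 3012.0 km; running total=23314.5 km
Leg 3 bearing: y=sinΔλ·cosφ2=0.13381971, x=cosφ1·sinφ2-sinφ1·cosφ2·cosΔλ=-0.43524468; θ=atan2(y, x)=162.9095° ≈ 162.9°
Leg 4: φ1=-0.5576885, φ2=0.0243788, Δφ=0.5820673, Δλ=-0.2109894 rad; a=sin²(Δφ/2)+cosφ1·cosφ2·sin²(Δλ/2)=0.0917411107; c=2·atan2(√a, √(1-a))=0.615442992; dist=6371·c=3920.987 ≈ 3921.0 km; running total=27235.5 km
Leg 4 bearing: y=sinΔλ·cosφ2=-0.20936519, x=cosφ1·sinφ2-sinφ1·cosφ2·cosΔλ=0.53801945; θ=atan2(y, x)=-21.2630° <0 so +360° → 338.7370° ≈ 338.7°
Leg 5: φ1=0.0243788, φ2=-0.6044546, Δφ=-0.6288334, Δλ=-2.8305296 rad; a=sin²(Δφ/2)+cosφ1·cosφ2·sin²(Δλ/2)=0.8984725008; c=2·atan2(√a, √(1-a))=2.493017026; dist=6371·c=15883.011 ≈ 15883.0 km; running total=43118.5 km
Leg 5 bearing: y=sinΔλ·cosφ2=-0.25183881, x=cosφ1·sinφ2-sinφ1·cosφ2·cosΔλ=-0.54904998; θ=atan2(y, x)=-155.3600° <0 so +360° → 204.6400° ≈ 204.6°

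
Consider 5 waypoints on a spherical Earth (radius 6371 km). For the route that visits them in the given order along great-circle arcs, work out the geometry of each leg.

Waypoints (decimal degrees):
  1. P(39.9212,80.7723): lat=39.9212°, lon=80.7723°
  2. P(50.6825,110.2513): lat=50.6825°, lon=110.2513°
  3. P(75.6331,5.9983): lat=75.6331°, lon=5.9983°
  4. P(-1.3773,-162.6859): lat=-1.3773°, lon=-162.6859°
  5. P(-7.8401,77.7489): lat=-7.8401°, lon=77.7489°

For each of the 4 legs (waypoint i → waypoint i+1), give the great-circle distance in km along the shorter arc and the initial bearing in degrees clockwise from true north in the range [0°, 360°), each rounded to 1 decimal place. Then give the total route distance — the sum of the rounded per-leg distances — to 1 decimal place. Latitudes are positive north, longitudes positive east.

Leg 1: φ1=0.6967564, φ2=0.8845765, Δφ=0.1878201, Δλ=0.5145056 rad; a=sin²(Δφ/2)+cosφ1·cosφ2·sin²(Δλ/2)=0.0402489534; c=2·atan2(√a, √(1-a))=0.403984388; dist=6371·c=2573.785 ≈ 2573.8 km; running total=2573.8 km
Leg 1 bearing: y=sinΔλ·cosφ2=0.31180589, x=cosφ1·sinφ2-sinφ1·cosφ2·cosΔλ=0.23935954; θ=atan2(y, x)=52.4882° ≈ 52.5°
Leg 2: φ1=0.8845765, φ2=1.3200466, Δφ=0.4354701, Δλ=-1.8195581 rad; a=sin²(Δφ/2)+cosφ1·cosφ2·sin²(Δλ/2)=0.1446279488; c=2·atan2(√a, √(1-a))=0.780240893; dist=6371·c=4970.915 ≈ 4970.9 km; running total=7544.7 km
Leg 2 bearing: y=sinΔλ·cosφ2=-0.24049235, x=cosφ1·sinφ2-sinφ1·cosφ2·cosΔλ=0.66106448; θ=atan2(y, x)=-19.9912° <0 so +360° → 340.0088° ≈ 340.0°
Leg 3: φ1=1.3200466, φ2=-0.0240384, Δφ=-1.3440850, Δλ=-2.9440947 rad; a=sin²(Δφ/2)+cosφ1·cosφ2·sin²(Δλ/2)=0.6332604531; c=2·atan2(√a, √(1-a))=1.840577889; dist=6371·c=11726.322 ≈ 11726.3 km; running total=19271.0 km
Leg 3 bearing: y=sinΔλ·cosφ2=-0.19615986, x=cosφ1·sinφ2-sinφ1·cosφ2·cosΔλ=0.94365667; θ=atan2(y, x)=-11.7430° <0 so +360° → 348.2570° ≈ 348.3°
Leg 4: φ1=-0.0240384, φ2=-0.1368356, Δφ=-0.1127971, Δλ=4.1963789 rad; a=sin²(Δφ/2)+cosφ1·cosφ2·sin²(Δλ/2)=0.7426907897; c=2·atan2(√a, √(1-a))=2.077595880; dist=6371·c=13236.363 ≈ 13236.4 km; running total=32507.4 km
Leg 4 bearing: y=sinΔλ·cosφ2=-0.86166447, x=cosφ1·sinφ2-sinφ1·cosφ2·cosΔλ=-0.14811842; θ=atan2(y, x)=-99.7537° <0 so +360° → 260.2463° ≈ 260.2°

Leg 1: dist=2573.8 km, bearing=52.5°
Leg 2: dist=4970.9 km, bearing=340.0°
Leg 3: dist=11726.3 km, bearing=348.3°
Leg 4: dist=13236.4 km, bearing=260.2°
Total: 32507.4 km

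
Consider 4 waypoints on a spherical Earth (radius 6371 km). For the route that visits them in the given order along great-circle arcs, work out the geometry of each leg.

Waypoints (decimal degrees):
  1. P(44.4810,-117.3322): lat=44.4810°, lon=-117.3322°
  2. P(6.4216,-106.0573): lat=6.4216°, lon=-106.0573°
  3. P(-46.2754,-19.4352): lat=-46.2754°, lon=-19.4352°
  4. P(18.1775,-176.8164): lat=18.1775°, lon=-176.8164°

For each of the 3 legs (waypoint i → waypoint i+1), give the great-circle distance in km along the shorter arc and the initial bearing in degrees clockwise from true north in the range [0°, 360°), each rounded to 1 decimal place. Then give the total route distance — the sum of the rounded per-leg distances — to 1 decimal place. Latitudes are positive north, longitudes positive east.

Leg 1: dist=4371.5 km, bearing=162.1°
Leg 2: dist=10264.7 km, bearing=136.3°
Leg 3: dist=16264.1 km, bearing=221.1°
Total: 30900.3 km

Leg 1: φ1=0.7763399, φ2=0.1120781, Δφ=-0.6642618, Δλ=0.1967841 rad; a=sin²(Δφ/2)+cosφ1·cosφ2·sin²(Δλ/2)=0.1131557387; c=2·atan2(√a, √(1-a))=0.686153849; dist=6371·c=4371.486 ≈ 4371.5 km; running total=4371.5 km
Leg 1 bearing: y=sinΔλ·cosφ2=0.19428984, x=cosφ1·sinφ2-sinφ1·cosφ2·cosΔλ=-0.60304024; θ=atan2(y, x)=162.1419° ≈ 162.1°
Leg 2: φ1=0.1120781, φ2=-0.8076581, Δφ=-0.9197362, Δλ=1.5118408 rad; a=sin²(Δφ/2)+cosφ1·cosφ2·sin²(Δλ/2)=0.5201777827; c=2·atan2(√a, √(1-a))=1.611162854; dist=6371·c=10264.719 ≈ 10264.7 km; running total=14636.2 km
Leg 2 bearing: y=sinΔλ·cosφ2=0.68999190, x=cosφ1·sinφ2-sinφ1·cosφ2·cosΔλ=-0.72269123; θ=atan2(y, x)=136.3260° ≈ 136.3°
Leg 3: φ1=-0.8076581, φ2=0.3172572, Δφ=1.1249153, Δλ=-2.7468201 rad; a=sin²(Δφ/2)+cosφ1·cosφ2·sin²(Δλ/2)=0.9158167761; c=2·atan2(√a, √(1-a))=2.552839180; dist=6371·c=16264.138 ≈ 16264.1 km; running total=30900.3 km
Leg 3 bearing: y=sinΔλ·cosφ2=-0.36540471, x=cosφ1·sinφ2-sinφ1·cosφ2·cosΔλ=-0.41816866; θ=atan2(y, x)=-138.8523° <0 so +360° → 221.1477° ≈ 221.1°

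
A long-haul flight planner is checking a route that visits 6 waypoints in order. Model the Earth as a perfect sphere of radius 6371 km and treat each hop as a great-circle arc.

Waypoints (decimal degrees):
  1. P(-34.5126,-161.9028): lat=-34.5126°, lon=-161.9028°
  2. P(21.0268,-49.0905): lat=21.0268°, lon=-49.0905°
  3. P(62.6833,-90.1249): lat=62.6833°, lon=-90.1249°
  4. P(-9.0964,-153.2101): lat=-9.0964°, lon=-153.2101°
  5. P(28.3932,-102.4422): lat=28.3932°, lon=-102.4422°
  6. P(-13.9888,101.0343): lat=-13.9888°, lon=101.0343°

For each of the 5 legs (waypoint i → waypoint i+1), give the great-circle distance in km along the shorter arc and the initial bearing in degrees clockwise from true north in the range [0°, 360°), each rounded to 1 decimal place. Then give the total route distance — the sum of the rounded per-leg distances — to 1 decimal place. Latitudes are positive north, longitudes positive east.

Leg 1: φ1=-0.6023585, φ2=0.3669869, Δφ=0.9693454, Δλ=1.9689461 rad; a=sin²(Δφ/2)+cosφ1·cosφ2·sin²(Δλ/2)=0.7507488158; c=2·atan2(√a, √(1-a))=2.096125284; dist=6371·c=13354.414 ≈ 13354.4 km; running total=13354.4 km
Leg 1 bearing: y=sinΔλ·cosφ2=0.86040110, x=cosφ1·sinφ2-sinφ1·cosφ2·cosΔλ=0.09060944; θ=atan2(y, x)=83.9883° ≈ 84.0°
Leg 2: φ1=0.3669869, φ2=1.0940300, Δφ=0.7270431, Δλ=-0.7161854 rad; a=sin²(Δφ/2)+cosφ1·cosφ2·sin²(Δλ/2)=0.1790480860; c=2·atan2(√a, √(1-a))=0.873817763; dist=6371·c=5567.093 ≈ 5567.1 km; running total=18921.5 km
Leg 2 bearing: y=sinΔλ·cosφ2=-0.30127898, x=cosφ1·sinφ2-sinφ1·cosφ2·cosΔλ=0.70511733; θ=atan2(y, x)=-23.1358° <0 so +360° → 336.8642° ≈ 336.9°
Leg 3: φ1=1.0940300, φ2=-0.1587621, Δφ=-1.2527921, Δλ=-1.1010444 rad; a=sin²(Δφ/2)+cosφ1·cosφ2·sin²(Δλ/2)=0.4676731715; c=2·atan2(√a, √(1-a))=1.506097542; dist=6371·c=9595.347 ≈ 9595.3 km; running total=28516.8 km
Leg 3 bearing: y=sinΔλ·cosφ2=-0.88046663, x=cosφ1·sinφ2-sinφ1·cosφ2·cosΔλ=-0.46967907; θ=atan2(y, x)=-118.0774° <0 so +360° → 241.9226° ≈ 241.9°
Leg 4: φ1=-0.1587621, φ2=0.4955548, Δφ=0.6543170, Δλ=0.8860670 rad; a=sin²(Δφ/2)+cosφ1·cosφ2·sin²(Δλ/2)=0.2628968949; c=2·atan2(√a, √(1-a))=1.076734124; dist=6371·c=6859.873 ≈ 6859.9 km; running total=35376.7 km
Leg 4 bearing: y=sinΔλ·cosφ2=0.68141095, x=cosφ1·sinφ2-sinφ1·cosφ2·cosΔλ=0.55750120; θ=atan2(y, x)=50.7114° ≈ 50.7°
Leg 5: φ1=0.4955548, φ2=-0.2441506, Δφ=-0.7397054, Δλ=3.5513349 rad; a=sin²(Δφ/2)+cosφ1·cosφ2·sin²(Δλ/2)=0.9489523935; c=2·atan2(√a, √(1-a))=2.685782694; dist=6371·c=17111.122 ≈ 17111.1 km; running total=52487.8 km
Leg 5 bearing: y=sinΔλ·cosφ2=-0.38655836, x=cosφ1·sinφ2-sinφ1·cosφ2·cosΔλ=0.21056978; θ=atan2(y, x)=-61.4216° <0 so +360° → 298.5784° ≈ 298.6°

Leg 1: dist=13354.4 km, bearing=84.0°
Leg 2: dist=5567.1 km, bearing=336.9°
Leg 3: dist=9595.3 km, bearing=241.9°
Leg 4: dist=6859.9 km, bearing=50.7°
Leg 5: dist=17111.1 km, bearing=298.6°
Total: 52487.8 km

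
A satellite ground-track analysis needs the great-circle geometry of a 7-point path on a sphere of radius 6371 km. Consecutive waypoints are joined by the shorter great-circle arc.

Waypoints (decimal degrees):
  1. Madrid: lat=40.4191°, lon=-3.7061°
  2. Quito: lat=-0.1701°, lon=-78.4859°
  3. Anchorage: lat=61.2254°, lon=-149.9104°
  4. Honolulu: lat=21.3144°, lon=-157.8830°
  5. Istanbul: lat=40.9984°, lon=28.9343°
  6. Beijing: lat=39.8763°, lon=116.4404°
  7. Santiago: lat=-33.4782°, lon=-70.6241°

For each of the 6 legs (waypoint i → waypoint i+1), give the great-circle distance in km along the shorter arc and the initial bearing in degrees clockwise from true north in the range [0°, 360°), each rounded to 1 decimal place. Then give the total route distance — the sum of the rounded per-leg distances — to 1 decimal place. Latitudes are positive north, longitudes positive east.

Leg 1: φ1=0.7054464, φ2=-0.0029688, Δφ=-0.7084152, Δλ=-1.3051537 rad; a=sin²(Δφ/2)+cosφ1·cosφ2·sin²(Δλ/2)=0.4010281608; c=2·atan2(√a, √(1-a))=1.371536683; dist=6371·c=8738.060 ≈ 8738.1 km; running total=8738.1 km
Leg 1 bearing: y=sinΔλ·cosφ2=-0.96491975, x=cosφ1·sinφ2-sinφ1·cosφ2·cosΔλ=-0.17247662; θ=atan2(y, x)=-100.1344° <0 so +360° → 259.8656° ≈ 259.9°
Leg 2: φ1=-0.0029688, φ2=1.0685848, Δφ=1.0715536, Δλ=-1.2465927 rad; a=sin²(Δφ/2)+cosφ1·cosφ2·sin²(Δλ/2)=0.4246310459; c=2·atan2(√a, √(1-a))=1.419481659; dist=6371·c=9043.518 ≈ 9043.5 km; running total=17781.6 km
Leg 2 bearing: y=sinΔλ·cosφ2=-0.45628829, x=cosφ1·sinφ2-sinφ1·cosφ2·cosΔλ=0.87697154; θ=atan2(y, x)=-27.4880° <0 so +360° → 332.5120° ≈ 332.5°
Leg 3: φ1=1.0685848, φ2=0.3720065, Δφ=-0.6965784, Δλ=-0.1391481 rad; a=sin²(Δφ/2)+cosφ1·cosφ2·sin²(Δλ/2)=0.1186462005; c=2·atan2(√a, √(1-a))=0.703306972; dist=6371·c=4480.769 ≈ 4480.8 km; running total=22262.4 km
Leg 3 bearing: y=sinΔλ·cosφ2=-0.12921246, x=cosφ1·sinφ2-sinφ1·cosφ2·cosΔλ=-0.63370439; θ=atan2(y, x)=-168.4754° <0 so +360° → 191.5246° ≈ 191.5°
Leg 4: φ1=0.3720065, φ2=0.7155571, Δφ=0.3435506, Δλ=3.2605770 rad; a=sin²(Δφ/2)+cosφ1·cosφ2·sin²(Δλ/2)=0.7298365421; c=2·atan2(√a, √(1-a))=2.048423378; dist=6371·c=13050.505 ≈ 13050.5 km; running total=35312.9 km
Leg 4 bearing: y=sinΔλ·cosφ2=-0.08958906, x=cosφ1·sinφ2-sinφ1·cosφ2·cosΔλ=0.88355784; θ=atan2(y, x)=-5.7898° <0 so +360° → 354.2102° ≈ 354.2°
Leg 5: φ1=0.7155571, φ2=0.6959727, Δφ=-0.0195843, Δλ=1.5272696 rad; a=sin²(Δφ/2)+cosφ1·cosφ2·sin²(Δλ/2)=0.2770950608; c=2·atan2(√a, √(1-a))=1.108717507; dist=6371·c=7063.639 ≈ 7063.6 km; running total=42376.5 km
Leg 5 bearing: y=sinΔλ·cosφ2=0.76670355, x=cosφ1·sinφ2-sinφ1·cosφ2·cosΔλ=0.46197317; θ=atan2(y, x)=58.9292° ≈ 58.9°
Leg 6: φ1=0.6959727, φ2=-0.5843048, Δφ=-1.2802775, Δλ=-3.2648914 rad; a=sin²(Δφ/2)+cosφ1·cosφ2·sin²(Δλ/2)=0.9944560538; c=2·atan2(√a, √(1-a))=2.992539352; dist=6371·c=19065.468 ≈ 19065.5 km; running total=61442.0 km
Leg 6 bearing: y=sinΔλ·cosφ2=0.10258261, x=cosφ1·sinφ2-sinφ1·cosφ2·cosΔλ=0.10737621; θ=atan2(y, x)=43.6921° ≈ 43.7°

Leg 1: dist=8738.1 km, bearing=259.9°
Leg 2: dist=9043.5 km, bearing=332.5°
Leg 3: dist=4480.8 km, bearing=191.5°
Leg 4: dist=13050.5 km, bearing=354.2°
Leg 5: dist=7063.6 km, bearing=58.9°
Leg 6: dist=19065.5 km, bearing=43.7°
Total: 61442.0 km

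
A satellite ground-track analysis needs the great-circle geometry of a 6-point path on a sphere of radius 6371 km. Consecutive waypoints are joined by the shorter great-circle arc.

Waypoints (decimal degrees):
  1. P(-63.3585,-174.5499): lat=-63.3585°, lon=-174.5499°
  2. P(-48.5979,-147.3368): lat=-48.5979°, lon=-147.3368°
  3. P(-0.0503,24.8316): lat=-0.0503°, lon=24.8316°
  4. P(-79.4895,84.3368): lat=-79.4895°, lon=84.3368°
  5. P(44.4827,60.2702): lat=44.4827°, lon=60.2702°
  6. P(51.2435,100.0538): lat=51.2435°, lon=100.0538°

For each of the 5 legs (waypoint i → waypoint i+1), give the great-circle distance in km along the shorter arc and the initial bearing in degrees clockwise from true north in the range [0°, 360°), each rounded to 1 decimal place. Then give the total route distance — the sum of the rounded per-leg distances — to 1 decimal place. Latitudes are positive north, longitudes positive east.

Leg 1: φ1=-1.1058144, φ2=-0.8481934, Δφ=0.2576211, Δλ=0.4749582 rad; a=sin²(Δφ/2)+cosφ1·cosφ2·sin²(Δλ/2)=0.0329128186; c=2·atan2(√a, √(1-a))=0.364858212; dist=6371·c=2324.512 ≈ 2324.5 km; running total=2324.5 km
Leg 1 bearing: y=sinΔλ·cosφ2=0.30243133, x=cosφ1·sinφ2-sinφ1·cosφ2·cosΔλ=0.18935034; θ=atan2(y, x)=57.9496° ≈ 57.9°
Leg 2: φ1=-0.8481934, φ2=-0.0008779, Δφ=0.8473155, Δλ=3.0049054 rad; a=sin²(Δφ/2)+cosφ1·cosφ2·sin²(Δλ/2)=0.8272560927; c=2·atan2(√a, √(1-a))=2.284333553; dist=6371·c=14553.489 ≈ 14553.5 km; running total=16878.0 km
Leg 2 bearing: y=sinΔλ·cosφ2=0.13626192, x=cosφ1·sinφ2-sinφ1·cosφ2·cosΔλ=-0.74367095; θ=atan2(y, x)=169.6169° ≈ 169.6°
Leg 3: φ1=-0.0008779, φ2=-1.3873535, Δφ=-1.3864756, Δλ=1.0385617 rad; a=sin²(Δφ/2)+cosφ1·cosφ2·sin²(Δλ/2)=0.4532840788; c=2·atan2(√a, √(1-a))=1.477228012; dist=6371·c=9411.420 ≈ 9411.4 km; running total=26289.4 km
Leg 3 bearing: y=sinΔλ·cosφ2=0.15718310, x=cosφ1·sinφ2-sinφ1·cosφ2·cosΔλ=-0.98313985; θ=atan2(y, x)=170.9165° ≈ 170.9°
Leg 4: φ1=-1.3873535, φ2=0.7763696, Δφ=2.1637231, Δλ=-0.4200414 rad; a=sin²(Δφ/2)+cosφ1·cosφ2·sin²(Δλ/2)=0.7850519858; c=2·atan2(√a, √(1-a))=2.177428728; dist=6371·c=13872.398 ≈ 13872.4 km; running total=40161.8 km
Leg 4 bearing: y=sinΔλ·cosφ2=-0.29094859, x=cosφ1·sinφ2-sinφ1·cosφ2·cosΔλ=0.76832961; θ=atan2(y, x)=-20.7405° <0 so +360° → 339.2595° ≈ 339.3°
Leg 5: φ1=0.7763696, φ2=0.8943678, Δφ=0.1179982, Δλ=0.6943548 rad; a=sin²(Δφ/2)+cosφ1·cosφ2·sin²(Δλ/2)=0.0551823813; c=2·atan2(√a, √(1-a))=0.474250521; dist=6371·c=3021.450 ≈ 3021.5 km; running total=43183.3 km
Leg 5 bearing: y=sinΔλ·cosφ2=0.40057863, x=cosφ1·sinφ2-sinφ1·cosφ2·cosΔλ=0.21928498; θ=atan2(y, x)=61.3028° ≈ 61.3°

Leg 1: dist=2324.5 km, bearing=57.9°
Leg 2: dist=14553.5 km, bearing=169.6°
Leg 3: dist=9411.4 km, bearing=170.9°
Leg 4: dist=13872.4 km, bearing=339.3°
Leg 5: dist=3021.5 km, bearing=61.3°
Total: 43183.3 km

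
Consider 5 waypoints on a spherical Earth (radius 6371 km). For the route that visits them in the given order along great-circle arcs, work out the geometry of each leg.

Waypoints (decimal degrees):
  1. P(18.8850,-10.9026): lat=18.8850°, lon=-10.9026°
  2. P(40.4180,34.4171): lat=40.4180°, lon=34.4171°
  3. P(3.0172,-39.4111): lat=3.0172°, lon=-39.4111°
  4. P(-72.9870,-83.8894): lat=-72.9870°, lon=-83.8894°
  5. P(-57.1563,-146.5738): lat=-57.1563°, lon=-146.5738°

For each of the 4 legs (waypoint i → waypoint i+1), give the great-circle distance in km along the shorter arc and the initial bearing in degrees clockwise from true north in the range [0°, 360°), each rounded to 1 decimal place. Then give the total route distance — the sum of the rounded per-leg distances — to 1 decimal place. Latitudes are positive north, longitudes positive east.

Leg 1: φ1=0.3296054, φ2=0.7054272, Δφ=0.3758217, Δλ=0.7909780 rad; a=sin²(Δφ/2)+cosφ1·cosφ2·sin²(Δλ/2)=0.1418150036; c=2·atan2(√a, √(1-a))=0.772210668; dist=6371·c=4919.754 ≈ 4919.8 km; running total=4919.8 km
Leg 1 bearing: y=sinΔλ·cosφ2=0.54134037, x=cosφ1·sinφ2-sinφ1·cosφ2·cosΔλ=0.44018705; θ=atan2(y, x)=50.8840° ≈ 50.9°
Leg 2: φ1=0.7054272, φ2=0.0526601, Δφ=-0.6527671, Δλ=-1.2885452 rad; a=sin²(Δφ/2)+cosφ1·cosφ2·sin²(Δλ/2)=0.3770606731; c=2·atan2(√a, √(1-a))=1.322370256; dist=6371·c=8424.821 ≈ 8424.8 km; running total=13344.6 km
Leg 2 bearing: y=sinΔλ·cosφ2=-0.95909951, x=cosφ1·sinφ2-sinφ1·cosφ2·cosΔλ=-0.14025623; θ=atan2(y, x)=-98.3198° <0 so +360° → 261.6802° ≈ 261.7°
Leg 3: φ1=0.0526601, φ2=-1.2738635, Δφ=-1.3265235, Δλ=-0.7762928 rad; a=sin²(Δφ/2)+cosφ1·cosφ2·sin²(Δλ/2)=0.4209275257; c=2·atan2(√a, √(1-a))=1.411984651; dist=6371·c=8995.754 ≈ 8995.8 km; running total=22340.4 km
Leg 3 bearing: y=sinΔλ·cosφ2=-0.20499906, x=cosφ1·sinφ2-sinφ1·cosφ2·cosΔλ=-0.96590142; θ=atan2(y, x)=-168.0176° <0 so +360° → 191.9824° ≈ 192.0°
Leg 4: φ1=-1.2738635, φ2=-0.9975656, Δφ=0.2762978, Δλ=-1.0940492 rad; a=sin²(Δφ/2)+cosφ1·cosφ2·sin²(Δλ/2)=0.0618969812; c=2·atan2(√a, √(1-a))=0.502863693; dist=6371·c=3203.745 ≈ 3203.7 km; running total=25544.1 km
Leg 4 bearing: y=sinΔλ·cosφ2=-0.48187307, x=cosφ1·sinφ2-sinφ1·cosφ2·cosΔλ=-0.00783126; θ=atan2(y, x)=-90.9311° <0 so +360° → 269.0689° ≈ 269.1°

Leg 1: dist=4919.8 km, bearing=50.9°
Leg 2: dist=8424.8 km, bearing=261.7°
Leg 3: dist=8995.8 km, bearing=192.0°
Leg 4: dist=3203.7 km, bearing=269.1°
Total: 25544.1 km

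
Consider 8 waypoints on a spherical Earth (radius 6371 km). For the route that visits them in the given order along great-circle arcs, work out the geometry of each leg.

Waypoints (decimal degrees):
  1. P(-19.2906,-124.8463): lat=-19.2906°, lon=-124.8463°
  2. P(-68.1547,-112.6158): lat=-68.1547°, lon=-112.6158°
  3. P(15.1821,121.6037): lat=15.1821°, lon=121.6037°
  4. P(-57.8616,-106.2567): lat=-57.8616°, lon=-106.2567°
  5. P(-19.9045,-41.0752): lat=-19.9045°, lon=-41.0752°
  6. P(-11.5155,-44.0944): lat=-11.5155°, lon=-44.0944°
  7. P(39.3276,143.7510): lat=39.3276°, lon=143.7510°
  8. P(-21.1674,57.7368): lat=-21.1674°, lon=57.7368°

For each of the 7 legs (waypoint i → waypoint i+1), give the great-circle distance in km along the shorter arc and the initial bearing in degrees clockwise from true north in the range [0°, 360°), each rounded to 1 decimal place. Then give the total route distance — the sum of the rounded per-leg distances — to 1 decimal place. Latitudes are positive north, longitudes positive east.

Leg 1: φ1=-0.3366845, φ2=-1.1895239, Δφ=-0.8528394, Δλ=0.2134625 rad; a=sin²(Δφ/2)+cosφ1·cosφ2·sin²(Δλ/2)=0.1750620234; c=2·atan2(√a, √(1-a))=0.863375112; dist=6371·c=5500.563 ≈ 5500.6 km; running total=5500.6 km
Leg 1 bearing: y=sinΔλ·cosφ2=0.07882793, x=cosφ1·sinφ2-sinφ1·cosφ2·cosΔλ=-0.75594140; θ=atan2(y, x)=174.0468° ≈ 174.0°
Leg 2: φ1=-1.1895239, φ2=0.2649776, Δφ=1.4545015, Δλ=4.0879014 rad; a=sin²(Δφ/2)+cosφ1·cosφ2·sin²(Δλ/2)=0.7265249377; c=2·atan2(√a, √(1-a))=2.040979821; dist=6371·c=13003.082 ≈ 13003.1 km; running total=18503.7 km
Leg 2 bearing: y=sinΔλ·cosφ2=-0.78294845, x=cosφ1·sinφ2-sinφ1·cosφ2·cosΔλ=-0.42630685; θ=atan2(y, x)=-118.5678° <0 so +360° → 241.4322° ≈ 241.4°
Leg 3: φ1=0.2649776, φ2=-1.0098754, Δφ=-1.2748531, Δλ=-3.9769142 rad; a=sin²(Δφ/2)+cosφ1·cosφ2·sin²(Δλ/2)=0.7831087535; c=2·atan2(√a, √(1-a))=2.172705931; dist=6371·c=13842.309 ≈ 13842.3 km; running total=32346.0 km
Leg 3 bearing: y=sinΔλ·cosφ2=0.39445948, x=cosφ1·sinφ2-sinφ1·cosφ2·cosΔλ=-0.72373990; θ=atan2(y, x)=151.4083° ≈ 151.4°
Leg 4: φ1=-1.0098754, φ2=-0.3473991, Δφ=0.6624764, Δλ=1.1376318 rad; a=sin²(Δφ/2)+cosφ1·cosφ2·sin²(Δλ/2)=0.2508822909; c=2·atan2(√a, √(1-a))=1.049233919; dist=6371·c=6684.669 ≈ 6684.7 km; running total=39030.7 km
Leg 4 bearing: y=sinΔλ·cosφ2=0.85342073, x=cosφ1·sinφ2-sinφ1·cosφ2·cosΔλ=0.15308342; θ=atan2(y, x)=79.8306° ≈ 79.8°
Leg 5: φ1=-0.3473991, φ2=-0.2009834, Δφ=0.1464157, Δλ=-0.0526950 rad; a=sin²(Δφ/2)+cosφ1·cosφ2·sin²(Δλ/2)=0.0059892532; c=2·atan2(√a, √(1-a))=0.154935452; dist=6371·c=987.094 ≈ 987.1 km; running total=40017.8 km
Leg 5 bearing: y=sinΔλ·cosφ2=-0.05161038, x=cosφ1·sinφ2-sinφ1·cosφ2·cosΔλ=0.14543004; θ=atan2(y, x)=-19.5388° <0 so +360° → 340.4612° ≈ 340.5°
Leg 6: φ1=-0.2009834, φ2=0.6863961, Δφ=0.8873795, Δλ=3.2785207 rad; a=sin²(Δφ/2)+cosφ1·cosφ2·sin²(Δλ/2)=0.9386939545; c=2·atan2(√a, √(1-a))=2.641186792; dist=6371·c=16827.001 ≈ 16827.0 km; running total=56844.8 km
Leg 6 bearing: y=sinΔλ·cosφ2=-0.10558798, x=cosφ1·sinφ2-sinφ1·cosφ2·cosΔλ=0.46801884; θ=atan2(y, x)=-12.7134° <0 so +360° → 347.2866° ≈ 347.3°
Leg 7: φ1=0.6863961, φ2=-0.3694408, Δφ=-1.0558369, Δλ=-1.5012310 rad; a=sin²(Δφ/2)+cosφ1·cosφ2·sin²(Δλ/2)=0.5893522768; c=2·atan2(√a, √(1-a))=1.750465979; dist=6371·c=11152.219 ≈ 11152.2 km; running total=67997.0 km
Leg 7 bearing: y=sinΔλ·cosφ2=-0.93027390, x=cosφ1·sinφ2-sinφ1·cosφ2·cosΔλ=-0.32039842; θ=atan2(y, x)=-109.0044° <0 so +360° → 250.9956° ≈ 251.0°

Leg 1: dist=5500.6 km, bearing=174.0°
Leg 2: dist=13003.1 km, bearing=241.4°
Leg 3: dist=13842.3 km, bearing=151.4°
Leg 4: dist=6684.7 km, bearing=79.8°
Leg 5: dist=987.1 km, bearing=340.5°
Leg 6: dist=16827.0 km, bearing=347.3°
Leg 7: dist=11152.2 km, bearing=251.0°
Total: 67997.0 km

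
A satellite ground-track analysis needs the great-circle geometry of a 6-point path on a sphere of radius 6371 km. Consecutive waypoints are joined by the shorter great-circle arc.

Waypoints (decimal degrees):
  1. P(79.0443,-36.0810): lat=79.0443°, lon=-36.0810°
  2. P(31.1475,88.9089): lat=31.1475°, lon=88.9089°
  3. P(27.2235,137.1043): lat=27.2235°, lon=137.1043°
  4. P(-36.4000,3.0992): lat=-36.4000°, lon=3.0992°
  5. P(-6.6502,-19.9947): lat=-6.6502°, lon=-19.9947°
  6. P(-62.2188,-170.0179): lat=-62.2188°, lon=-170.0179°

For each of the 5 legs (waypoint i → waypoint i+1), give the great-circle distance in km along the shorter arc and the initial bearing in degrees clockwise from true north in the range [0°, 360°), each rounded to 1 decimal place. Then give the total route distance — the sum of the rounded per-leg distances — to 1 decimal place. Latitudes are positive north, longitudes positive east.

Leg 1: φ1=1.3795833, φ2=0.5436264, Δφ=-0.8359569, Δλ=2.1814853 rad; a=sin²(Δφ/2)+cosφ1·cosφ2·sin²(Δλ/2)=0.2927269738; c=2·atan2(√a, √(1-a))=1.143352408; dist=6371·c=7284.298 ≈ 7284.3 km; running total=7284.3 km
Leg 1 bearing: y=sinΔλ·cosφ2=0.70114843, x=cosφ1·sinφ2-sinφ1·cosφ2·cosΔλ=0.58012278; θ=atan2(y, x)=50.3960° ≈ 50.4°
Leg 2: φ1=0.5436264, φ2=0.4751397, Δφ=-0.0684867, Δλ=0.8411684 rad; a=sin²(Δφ/2)+cosφ1·cosφ2·sin²(Δλ/2)=0.1280398266; c=2·atan2(√a, √(1-a))=0.731878540; dist=6371·c=4662.798 ≈ 4662.8 km; running total=11947.1 km
Leg 2 bearing: y=sinΔλ·cosφ2=0.66285116, x=cosφ1·sinφ2-sinφ1·cosφ2·cosΔλ=0.08491680; θ=atan2(y, x)=82.6997° ≈ 82.7°
Leg 3: φ1=0.4751397, φ2=-0.6352998, Δφ=-1.1104396, Δλ=-2.3388302 rad; a=sin²(Δφ/2)+cosφ1·cosφ2·sin²(Δλ/2)=0.8843519830; c=2·atan2(√a, √(1-a))=2.447608699; dist=6371·c=15593.715 ≈ 15593.7 km; running total=27540.8 km
Leg 3 bearing: y=sinΔλ·cosφ2=-0.57894237, x=cosφ1·sinφ2-sinφ1·cosφ2·cosΔλ=-0.27188222; θ=atan2(y, x)=-115.1556° <0 so +360° → 244.8444° ≈ 244.8°
Leg 4: φ1=-0.6352998, φ2=-0.1160679, Δφ=0.5192320, Δλ=-0.4030646 rad; a=sin²(Δφ/2)+cosφ1·cosφ2·sin²(Δλ/2)=0.0979335147; c=2·atan2(√a, √(1-a))=0.636580843; dist=6371·c=4055.657 ≈ 4055.7 km; running total=31596.5 km
Leg 4 bearing: y=sinΔλ·cosφ2=-0.38960008, x=cosφ1·sinφ2-sinφ1·cosφ2·cosΔλ=0.44897878; θ=atan2(y, x)=-40.9497° <0 so +360° → 319.0503° ≈ 319.1°
Leg 5: φ1=-0.1160679, φ2=-1.0859229, Δφ=-0.9698550, Δλ=-2.6183988 rad; a=sin²(Δφ/2)+cosφ1·cosφ2·sin²(Δλ/2)=0.6492851536; c=2·atan2(√a, √(1-a))=1.873990608; dist=6371·c=11939.194 ≈ 11939.2 km; running total=43535.7 km
Leg 5 bearing: y=sinΔλ·cosφ2=-0.23288472, x=cosφ1·sinφ2-sinφ1·cosφ2·cosΔλ=-0.92553794; θ=atan2(y, x)=-165.8764° <0 so +360° → 194.1236° ≈ 194.1°

Leg 1: dist=7284.3 km, bearing=50.4°
Leg 2: dist=4662.8 km, bearing=82.7°
Leg 3: dist=15593.7 km, bearing=244.8°
Leg 4: dist=4055.7 km, bearing=319.1°
Leg 5: dist=11939.2 km, bearing=194.1°
Total: 43535.7 km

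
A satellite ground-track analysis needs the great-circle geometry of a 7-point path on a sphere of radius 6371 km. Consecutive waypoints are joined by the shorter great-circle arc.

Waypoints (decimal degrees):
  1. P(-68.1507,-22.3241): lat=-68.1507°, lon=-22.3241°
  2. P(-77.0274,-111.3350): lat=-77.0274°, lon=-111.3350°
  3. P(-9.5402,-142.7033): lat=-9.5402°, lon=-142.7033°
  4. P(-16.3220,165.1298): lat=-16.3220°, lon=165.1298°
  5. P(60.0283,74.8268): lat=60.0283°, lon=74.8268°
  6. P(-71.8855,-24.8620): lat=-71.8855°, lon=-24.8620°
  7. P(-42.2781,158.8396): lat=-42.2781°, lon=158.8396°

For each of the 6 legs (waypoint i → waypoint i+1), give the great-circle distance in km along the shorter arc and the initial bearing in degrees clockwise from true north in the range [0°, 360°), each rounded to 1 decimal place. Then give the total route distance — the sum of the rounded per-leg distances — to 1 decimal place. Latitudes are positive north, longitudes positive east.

Leg 1: dist=2785.7 km, bearing=212.0°
Leg 2: dist=7725.8 km, bearing=326.8°
Leg 3: dist=5689.3 km, bearing=256.7°
Leg 4: dist=11591.0 km, bearing=329.0°
Leg 5: dist=16474.1 km, bearing=215.5°
Leg 6: dist=7317.3 km, bearing=183.0°
Total: 51583.2 km

Leg 1: φ1=-1.1894541, φ2=-1.3443817, Δφ=-0.1549276, Δλ=-1.5535333 rad; a=sin²(Δφ/2)+cosφ1·cosφ2·sin²(Δλ/2)=0.0470404812; c=2·atan2(√a, √(1-a))=0.437251267; dist=6371·c=2785.728 ≈ 2785.7 km; running total=2785.7 km
Leg 1 bearing: y=sinΔλ·cosφ2=-0.22445162, x=cosφ1·sinφ2-sinφ1·cosφ2·cosΔλ=-0.35907126; θ=atan2(y, x)=-147.9909° <0 so +360° → 212.0091° ≈ 212.0°
Leg 2: φ1=-1.3443817, φ2=-0.1665079, Δφ=1.1778738, Δλ=-0.5474801 rad; a=sin²(Δφ/2)+cosφ1·cosφ2·sin²(Δλ/2)=0.3247336843; c=2·atan2(√a, √(1-a))=1.212656567; dist=6371·c=7725.835 ≈ 7725.8 km; running total=10511.5 km
Leg 2 bearing: y=sinΔλ·cosφ2=-0.51333805, x=cosφ1·sinφ2-sinφ1·cosφ2·cosΔλ=0.78333321; θ=atan2(y, x)=-33.2378° <0 so +360° → 326.7622° ≈ 326.8°
Leg 3: φ1=-0.1665079, φ2=-0.2848726, Δφ=-0.1183647, Δλ=5.3727011 rad; a=sin²(Δφ/2)+cosφ1·cosφ2·sin²(Δλ/2)=0.1864596112; c=2·atan2(√a, √(1-a))=0.892996412; dist=6371·c=5689.280 ≈ 5689.3 km; running total=16200.8 km
Leg 3 bearing: y=sinΔλ·cosφ2=-0.75796982, x=cosφ1·sinφ2-sinφ1·cosφ2·cosΔλ=-0.17958690; θ=atan2(y, x)=-103.3294° <0 so +360° → 256.6706° ≈ 256.7°
Leg 4: φ1=-0.2848726, φ2=1.0476915, Δφ=1.3325641, Δλ=-1.5760847 rad; a=sin²(Δφ/2)+cosφ1·cosφ2·sin²(Δλ/2)=0.6229942228; c=2·atan2(√a, √(1-a))=1.819335668; dist=6371·c=11590.988 ≈ 11591.0 km; running total=27791.8 km
Leg 4 bearing: y=sinΔλ·cosφ2=-0.49956520, x=cosφ1·sinφ2-sinφ1·cosφ2·cosΔλ=0.83061682; θ=atan2(y, x)=-31.0243° <0 so +360° → 328.9757° ≈ 329.0°
Leg 5: φ1=1.0476915, φ2=-1.2546387, Δφ=-2.3023301, Δλ=-1.7398978 rad; a=sin²(Δφ/2)+cosφ1·cosφ2·sin²(Δλ/2)=0.9247390201; c=2·atan2(√a, √(1-a))=2.585791567; dist=6371·c=16474.078 ≈ 16474.1 km; running total=44265.9 km
Leg 5 bearing: y=sinΔλ·cosφ2=-0.30648217, x=cosφ1·sinφ2-sinφ1·cosφ2·cosΔλ=-0.42948311; θ=atan2(y, x)=-144.4881° <0 so +360° → 215.5119° ≈ 215.5°
Leg 6: φ1=-1.2546387, φ2=-0.7378920, Δφ=0.5167466, Δλ=3.2061978 rad; a=sin²(Δφ/2)+cosφ1·cosφ2·sin²(Δλ/2)=0.2950883024; c=2·atan2(√a, √(1-a))=1.148535884; dist=6371·c=7317.322 ≈ 7317.3 km; running total=51583.2 km
Leg 6 bearing: y=sinΔλ·cosφ2=-0.04776732, x=cosφ1·sinφ2-sinφ1·cosφ2·cosΔλ=-0.91091332; θ=atan2(y, x)=-176.9982° <0 so +360° → 183.0018° ≈ 183.0°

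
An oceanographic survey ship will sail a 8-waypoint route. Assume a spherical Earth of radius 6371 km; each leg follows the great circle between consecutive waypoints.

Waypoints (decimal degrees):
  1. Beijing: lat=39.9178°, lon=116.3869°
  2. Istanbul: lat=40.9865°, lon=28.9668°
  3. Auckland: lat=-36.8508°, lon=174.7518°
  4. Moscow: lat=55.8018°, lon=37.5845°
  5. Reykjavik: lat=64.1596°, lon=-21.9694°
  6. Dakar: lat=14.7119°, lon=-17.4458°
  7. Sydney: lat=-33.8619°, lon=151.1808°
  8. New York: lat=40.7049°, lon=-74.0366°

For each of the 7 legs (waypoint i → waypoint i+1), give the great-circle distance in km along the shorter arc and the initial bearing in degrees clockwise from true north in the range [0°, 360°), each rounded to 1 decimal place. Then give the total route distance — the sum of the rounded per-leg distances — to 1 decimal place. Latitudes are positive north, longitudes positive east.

Leg 1: dist=7055.7 km, bearing=302.5°
Leg 2: dist=17038.9 km, bearing=92.4°
Leg 3: dist=16198.5 km, bearing=317.3°
Leg 4: dist=3303.7 km, bearing=310.7°
Leg 5: dist=5509.3 km, bearing=174.2°
Leg 6: dist=17598.0 km, bearing=153.8°
Leg 7: dist=15988.2 km, bearing=65.6°
Total: 82692.3 km

Leg 1: φ1=0.6966970, φ2=0.7153494, Δφ=0.0186523, Δλ=-1.5257686 rad; a=sin²(Δφ/2)+cosφ1·cosφ2·sin²(Δλ/2)=0.2765343617; c=2·atan2(√a, √(1-a))=1.107464335; dist=6371·c=7055.655 ≈ 7055.7 km; running total=7055.7 km
Leg 1 bearing: y=sinΔλ·cosφ2=-0.75409903, x=cosφ1·sinφ2-sinφ1·cosφ2·cosΔλ=0.48123497; θ=atan2(y, x)=-57.4557° <0 so +360° → 302.5443° ≈ 302.5°
Leg 2: φ1=0.7153494, φ2=-0.6431678, Δφ=-1.3585172, Δλ=2.5444283 rad; a=sin²(Δφ/2)+cosφ1·cosφ2·sin²(Δλ/2)=0.9464282494; c=2·atan2(√a, √(1-a))=2.674445113; dist=6371·c=17038.890 ≈ 17038.9 km; running total=24094.6 km
Leg 2 bearing: y=sinΔλ·cosφ2=0.44995234, x=cosφ1·sinφ2-sinφ1·cosφ2·cosΔλ=-0.01871268; θ=atan2(y, x)=92.3815° ≈ 92.4°
Leg 3: φ1=-0.6431678, φ2=0.9739251, Δφ=1.6170929, Δλ=-2.3940210 rad; a=sin²(Δφ/2)+cosφ1·cosφ2·sin²(Δλ/2)=0.9129324996; c=2·atan2(√a, √(1-a))=2.542530854; dist=6371·c=16198.464 ≈ 16198.5 km; running total=40293.1 km
Leg 3 bearing: y=sinΔλ·cosφ2=-0.38212031, x=cosφ1·sinφ2-sinφ1·cosφ2·cosΔλ=0.41464572; θ=atan2(y, x)=-42.6624° <0 so +360° → 317.3376° ≈ 317.3°
Leg 4: φ1=0.9739251, φ2=1.1197963, Δφ=0.1458711, Δλ=-1.0394116 rad; a=sin²(Δφ/2)+cosφ1·cosφ2·sin²(Δλ/2)=0.0657315057; c=2·atan2(√a, √(1-a))=0.518553541; dist=6371·c=3303.705 ≈ 3303.7 km; running total=43596.8 km
Leg 4 bearing: y=sinΔλ·cosφ2=-0.37576264, x=cosφ1·sinφ2-sinφ1·cosφ2·cosΔλ=0.32318097; θ=atan2(y, x)=-49.3023° <0 so +360° → 310.6977° ≈ 310.7°
Leg 5: φ1=1.1197963, φ2=0.2567711, Δφ=-0.8630252, Δλ=0.0789517 rad; a=sin²(Δφ/2)+cosφ1·cosφ2·sin²(Δλ/2)=0.1755856780; c=2·atan2(√a, √(1-a))=0.864752267; dist=6371·c=5509.337 ≈ 5509.3 km; running total=49106.1 km
Leg 5 bearing: y=sinΔλ·cosφ2=0.07628398, x=cosφ1·sinφ2-sinφ1·cosφ2·cosΔλ=-0.75710115; θ=atan2(y, x)=174.2464° ≈ 174.2°
Leg 6: φ1=0.2567711, φ2=-0.5910016, Δφ=-0.8477727, Δλ=2.9430894 rad; a=sin²(Δφ/2)+cosφ1·cosφ2·sin²(Δλ/2)=0.9644456177; c=2·atan2(√a, √(1-a))=2.762204033; dist=6371·c=17598.002 ≈ 17598.0 km; running total=66704.1 km
Leg 6 bearing: y=sinΔλ·cosφ2=0.16375337, x=cosφ1·sinφ2-sinφ1·cosφ2·cosΔλ=-0.33218354; θ=atan2(y, x)=153.7585° ≈ 153.8°
Leg 7: φ1=-0.5910016, φ2=0.7104345, Δφ=1.3014362, Δλ=-3.9307852 rad; a=sin²(Δφ/2)+cosφ1·cosφ2·sin²(Δλ/2)=0.9034046251; c=2·atan2(√a, √(1-a))=2.509527734; dist=6371·c=15988.201 ≈ 15988.2 km; running total=82692.3 km
Leg 7 bearing: y=sinΔλ·cosφ2=0.53807256, x=cosφ1·sinφ2-sinφ1·cosφ2·cosΔλ=0.24400154; θ=atan2(y, x)=65.6070° ≈ 65.6°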